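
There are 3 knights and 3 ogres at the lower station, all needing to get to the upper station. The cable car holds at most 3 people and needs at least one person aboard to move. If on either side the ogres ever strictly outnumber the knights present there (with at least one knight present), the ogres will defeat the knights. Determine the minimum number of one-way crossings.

5

Counting alone: each trip to the upper station takes at most 3 across and each return brings at least 1 back, so after t trips out (and t−1 returns) at most 3t − (t−1) of the 6 are across; that first reaches 6 at t = 3, so at least 5 crossings are needed.
The plan below uses exactly 5 crossings, so it is optimal:
1. 2 ogres → the upper station.  (the lower station: 3K 1O; the upper station: 0K 2O)
2. 1 ogre ← the lower station.  (the lower station: 3K 2O; the upper station: 0K 1O)
3. 3 knights → the upper station.  (the lower station: 0K 2O; the upper station: 3K 1O)
4. 1 ogre ← the lower station.  (the lower station: 0K 3O; the upper station: 3K 0O)
5. 3 ogres → the upper station.  (the lower station: 0K 0O; the upper station: 3K 3O)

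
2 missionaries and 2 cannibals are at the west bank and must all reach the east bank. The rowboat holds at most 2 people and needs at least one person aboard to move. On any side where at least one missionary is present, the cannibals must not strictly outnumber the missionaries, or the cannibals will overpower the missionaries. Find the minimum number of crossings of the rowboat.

Counting alone: each trip to the east bank takes at most 2 across and each return brings at least 1 back, so after t trips out (and t−1 returns) at most 2t − (t−1) of the 4 are across; that first reaches 4 at t = 3, so at least 5 crossings are needed.
The plan below uses exactly 5 crossings, so it is optimal:
1. 2 cannibals → the east bank.  (the west bank: 2M 0C; the east bank: 0M 2C)
2. 1 cannibal ← the west bank.  (the west bank: 2M 1C; the east bank: 0M 1C)
3. 2 missionaries → the east bank.  (the west bank: 0M 1C; the east bank: 2M 1C)
4. 1 cannibal ← the west bank.  (the west bank: 0M 2C; the east bank: 2M 0C)
5. 2 cannibals → the east bank.  (the west bank: 0M 0C; the east bank: 2M 2C)

5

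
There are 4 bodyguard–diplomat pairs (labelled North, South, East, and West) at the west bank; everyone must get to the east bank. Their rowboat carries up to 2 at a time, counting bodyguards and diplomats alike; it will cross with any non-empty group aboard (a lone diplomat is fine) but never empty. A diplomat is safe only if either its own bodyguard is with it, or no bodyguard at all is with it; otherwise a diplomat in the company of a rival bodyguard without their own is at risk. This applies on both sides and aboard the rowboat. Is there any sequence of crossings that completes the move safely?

No

Following every safe sequence of crossings from the start, the most of the 8 that can be at the east bank as the rowboat arrives there on crossings 1, 3, 5 is 2, 3, 4 respectively; the best ever achieved is 4 of 8.
From crossing 7 on, no configuration arises that was not already reachable earlier: only 44 distinct safe configurations (who is on which side, and where the rowboat is) can ever be reached, none of them has everyone across, and every continuation just revisits them. So no valid plan exists.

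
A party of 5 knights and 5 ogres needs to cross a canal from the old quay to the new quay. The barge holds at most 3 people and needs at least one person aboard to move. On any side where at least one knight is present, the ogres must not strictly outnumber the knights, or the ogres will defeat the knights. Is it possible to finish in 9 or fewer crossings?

Counting alone: each trip to the new quay takes at most 3 across and each return brings at least 1 back, so after t trips out (and t−1 returns) at most 3t − (t−1) of the 10 are across; that first reaches 10 at t = 5, so at least 9 crossings are needed.
The safety rule pushes this higher. Following every safe sequence of crossings, the most of the 10 that can be at the new quay as the barge arrives there on crossing 9 is 9 — never all 10.
So the move cannot be finished within 9 crossings. (The shortest complete plan takes 11:)
1. 2 ogres → the new quay.  (the old quay: 5K 3O; the new quay: 0K 2O)
2. 1 ogre ← the old quay.  (the old quay: 5K 4O; the new quay: 0K 1O)
3. 3 ogres → the new quay.  (the old quay: 5K 1O; the new quay: 0K 4O)
4. 1 ogre ← the old quay.  (the old quay: 5K 2O; the new quay: 0K 3O)
5. 3 knights → the new quay.  (the old quay: 2K 2O; the new quay: 3K 3O)
6. 1 knight and 1 ogre ← the old quay.  (the old quay: 3K 3O; the new quay: 2K 2O)
7. 3 knights → the new quay.  (the old quay: 0K 3O; the new quay: 5K 2O)
8. 1 ogre ← the old quay.  (the old quay: 0K 4O; the new quay: 5K 1O)
9. 2 ogres → the new quay.  (the old quay: 0K 2O; the new quay: 5K 3O)
10. 1 ogre ← the old quay.  (the old quay: 0K 3O; the new quay: 5K 2O)
11. 3 ogres → the new quay.  (the old quay: 0K 0O; the new quay: 5K 5O)

No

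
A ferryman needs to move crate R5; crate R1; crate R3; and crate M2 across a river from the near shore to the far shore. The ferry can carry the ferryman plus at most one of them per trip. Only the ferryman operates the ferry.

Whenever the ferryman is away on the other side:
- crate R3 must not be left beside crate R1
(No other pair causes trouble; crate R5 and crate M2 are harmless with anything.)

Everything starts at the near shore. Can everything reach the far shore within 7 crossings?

Yes

Yes — this plan uses 7 crossings (≤ 7):
1. Ferryman goes to the far shore with crate R1.
2. Ferryman goes back to the near shore alone.
3. Ferryman goes to the far shore with crate R5.
4. Ferryman goes back to the near shore alone.
5. Ferryman goes to the far shore with crate M2.
6. Ferryman goes back to the near shore alone.
7. Ferryman goes to the far shore with crate R3.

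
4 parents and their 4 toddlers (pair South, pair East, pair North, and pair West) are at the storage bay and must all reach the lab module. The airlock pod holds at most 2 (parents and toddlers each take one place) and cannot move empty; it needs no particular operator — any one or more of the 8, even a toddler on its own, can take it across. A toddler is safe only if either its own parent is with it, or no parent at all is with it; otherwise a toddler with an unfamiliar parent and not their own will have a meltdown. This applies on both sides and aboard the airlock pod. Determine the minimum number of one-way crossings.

Following every safe sequence of crossings from the start, the most of the 8 that can be at the lab module as the airlock pod arrives there on crossings 1, 3, 5 is 2, 3, 4 respectively; the best ever achieved is 4 of 8.
From crossing 7 on, no configuration arises that was not already reachable earlier: only 44 distinct safe configurations (who is on which side, and where the airlock pod is) can ever be reached, none of them has everyone across, and every continuation just revisits them. So no valid plan exists.

impossible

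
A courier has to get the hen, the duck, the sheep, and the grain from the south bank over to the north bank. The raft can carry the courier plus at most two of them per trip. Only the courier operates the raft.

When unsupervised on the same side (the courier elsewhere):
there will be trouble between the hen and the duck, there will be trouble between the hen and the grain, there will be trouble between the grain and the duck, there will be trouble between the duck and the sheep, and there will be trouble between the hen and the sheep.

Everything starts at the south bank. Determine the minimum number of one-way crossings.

Counting alone: the courier can take at most 2 across per trip to the north bank, so moving all 4 needs at least 2 loaded trips out, with a return between consecutive ones — at least 3 crossings.
The safety rule pushes this higher. Following every safe sequence of crossings, the most of the 4 that can be at the north bank as the raft arrives there on crossing 3 is 3 — never all 4.
So no plan with fewer than 5 crossings exists, and this one achieves 5:
1. Courier goes to the north bank with the duck and the hen.  [the south bank: the grain, the sheep | the north bank: the duck, the hen]
2. Courier goes back to the south bank with the hen.  [the south bank: the grain, the hen, the sheep | the north bank: the duck]
3. Courier goes to the north bank with the grain and the sheep.  [the south bank: the hen | the north bank: the duck, the grain, the sheep]
4. Courier goes back to the south bank with the duck.  [the south bank: the duck, the hen | the north bank: the grain, the sheep]
5. Courier goes to the north bank with the duck and the hen.  [the south bank: — | the north bank: the duck, the grain, the hen, the sheep]

5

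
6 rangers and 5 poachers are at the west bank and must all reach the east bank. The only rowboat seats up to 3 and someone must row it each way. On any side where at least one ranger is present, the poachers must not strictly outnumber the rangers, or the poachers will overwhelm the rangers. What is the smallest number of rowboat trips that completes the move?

Counting alone: each trip to the east bank takes at most 3 across and each return brings at least 1 back, so after t trips out (and t−1 returns) at most 3t − (t−1) of the 11 are across; that first reaches 11 at t = 5, so at least 9 crossings are needed.
The plan below uses exactly 9 crossings, so it is optimal:
1. 3 poachers → the east bank.  (the west bank: 6R 2P; the east bank: 0R 3P)
2. 1 poacher ← the west bank.  (the west bank: 6R 3P; the east bank: 0R 2P)
3. 3 rangers → the east bank.  (the west bank: 3R 3P; the east bank: 3R 2P)
4. 1 ranger ← the west bank.  (the west bank: 4R 3P; the east bank: 2R 2P)
5. 2 rangers and 1 poacher → the east bank.  (the west bank: 2R 2P; the east bank: 4R 3P)
6. 1 ranger ← the west bank.  (the west bank: 3R 2P; the east bank: 3R 3P)
7. 2 rangers and 1 poacher → the east bank.  (the west bank: 1R 1P; the east bank: 5R 4P)
8. 1 ranger ← the west bank.  (the west bank: 2R 1P; the east bank: 4R 4P)
9. 2 rangers and 1 poacher → the east bank.  (the west bank: 0R 0P; the east bank: 6R 5P)

9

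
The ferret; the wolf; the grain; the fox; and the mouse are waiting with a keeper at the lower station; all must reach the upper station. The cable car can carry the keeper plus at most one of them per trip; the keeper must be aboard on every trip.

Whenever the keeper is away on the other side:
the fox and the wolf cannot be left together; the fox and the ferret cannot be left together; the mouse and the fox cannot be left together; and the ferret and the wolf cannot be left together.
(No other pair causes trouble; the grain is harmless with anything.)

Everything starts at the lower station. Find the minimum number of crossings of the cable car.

Whatever the first load, the items left behind include a forbidden pair without the keeper. No opening move is safe, so no plan exists.

impossible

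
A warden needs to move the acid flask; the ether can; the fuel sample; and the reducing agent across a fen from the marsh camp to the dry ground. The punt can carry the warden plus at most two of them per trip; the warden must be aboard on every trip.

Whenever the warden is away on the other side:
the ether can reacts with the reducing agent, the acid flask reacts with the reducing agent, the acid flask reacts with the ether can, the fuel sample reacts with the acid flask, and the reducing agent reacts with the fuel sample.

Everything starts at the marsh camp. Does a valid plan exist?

Yes

1. Warden goes to the dry ground with the acid flask and the reducing agent.  [the marsh camp: the ether can, the fuel sample | the dry ground: the acid flask, the reducing agent]
2. Warden goes back to the marsh camp with the acid flask.  [the marsh camp: the acid flask, the ether can, the fuel sample | the dry ground: the reducing agent]
3. Warden goes to the dry ground with the ether can and the fuel sample.  [the marsh camp: the acid flask | the dry ground: the ether can, the fuel sample, the reducing agent]
4. Warden goes back to the marsh camp with the reducing agent.  [the marsh camp: the acid flask, the reducing agent | the dry ground: the ether can, the fuel sample]
5. Warden goes to the dry ground with the acid flask and the reducing agent.  [the marsh camp: — | the dry ground: the acid flask, the ether can, the fuel sample, the reducing agent]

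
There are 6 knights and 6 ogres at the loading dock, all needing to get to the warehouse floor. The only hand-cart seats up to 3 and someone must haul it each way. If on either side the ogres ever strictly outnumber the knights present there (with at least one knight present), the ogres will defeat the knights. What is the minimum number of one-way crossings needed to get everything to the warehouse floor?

impossible

Following every safe sequence of crossings from the start, the most of the 12 that can be at the warehouse floor as the hand-cart arrives there on crossings 1, 3, 5 is 3, 5, 6 respectively; the best ever achieved is 6 of 12.
From crossing 7 on, no configuration arises that was not already reachable earlier: only 17 distinct safe configurations (who is on which side, and where the hand-cart is) can ever be reached, none of them has everyone across, and every continuation just revisits them. They are: 0 knights + 0 ogres across (hand-cart back at the start); 0 knights + 1 ogre across (hand-cart there); 0 knights + 1 ogre across (hand-cart back at the start); 0 knights + 2 ogres across (hand-cart there); 0 knights + 2 ogres across (hand-cart back at the start); 0 knights + 3 ogres across (hand-cart there); 0 knights + 3 ogres across (hand-cart back at the start); 0 knights + 4 ogres across (hand-cart there); 0 knights + 4 ogres across (hand-cart back at the start); 0 knights + 5 ogres across (hand-cart there); 0 knights + 5 ogres across (hand-cart back at the start); 0 knights + 6 ogres across (hand-cart there); 1 knight + 1 ogre across (hand-cart there); 1 knight + 1 ogre across (hand-cart back at the start); 2 knights + 2 ogres across (hand-cart there); 2 knights + 2 ogres across (hand-cart back at the start); 3 knights + 3 ogres across (hand-cart there). So no valid plan exists.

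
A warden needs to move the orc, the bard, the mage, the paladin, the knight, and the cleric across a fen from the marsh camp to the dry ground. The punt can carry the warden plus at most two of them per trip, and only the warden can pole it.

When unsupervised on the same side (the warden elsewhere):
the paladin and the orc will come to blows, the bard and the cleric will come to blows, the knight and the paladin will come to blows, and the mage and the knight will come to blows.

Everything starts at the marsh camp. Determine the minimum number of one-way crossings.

impossible

Whatever the first load, the items left behind include a forbidden pair without the warden. No opening move is safe, so no plan exists.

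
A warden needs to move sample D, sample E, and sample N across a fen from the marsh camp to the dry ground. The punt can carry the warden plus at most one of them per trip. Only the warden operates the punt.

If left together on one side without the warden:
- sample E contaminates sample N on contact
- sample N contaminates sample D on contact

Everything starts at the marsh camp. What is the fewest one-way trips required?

Counting alone: the warden can take at most 1 across per trip to the dry ground, so moving all 3 needs at least 3 loaded trips out, with a return between consecutive ones — at least 5 crossings.
The safety rule pushes this higher. Following every safe sequence of crossings, the most of the 3 that can be at the dry ground as the punt arrives there on crossing 5 is 2 — never all 3.
So no plan with fewer than 7 crossings exists, and this one achieves 7:
1. Warden goes to the dry ground with sample N.  [the marsh camp: sample D, sample E | the dry ground: sample N]
2. Warden goes back to the marsh camp alone.  [the marsh camp: sample D, sample E | the dry ground: sample N]
3. Warden goes to the dry ground with sample D.  [the marsh camp: sample E | the dry ground: sample D, sample N]
4. Warden goes back to the marsh camp with sample N.  [the marsh camp: sample E, sample N | the dry ground: sample D]
5. Warden goes to the dry ground with sample E.  [the marsh camp: sample N | the dry ground: sample D, sample E]
6. Warden goes back to the marsh camp alone.  [the marsh camp: sample N | the dry ground: sample D, sample E]
7. Warden goes to the dry ground with sample N.  [the marsh camp: — | the dry ground: sample D, sample E, sample N]

7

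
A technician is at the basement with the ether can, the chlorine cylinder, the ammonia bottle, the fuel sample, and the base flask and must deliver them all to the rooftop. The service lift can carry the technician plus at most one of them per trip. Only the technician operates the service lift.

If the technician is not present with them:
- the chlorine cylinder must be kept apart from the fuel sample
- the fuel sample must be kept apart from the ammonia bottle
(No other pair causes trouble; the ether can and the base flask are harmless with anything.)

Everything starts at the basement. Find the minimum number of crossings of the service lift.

Counting alone: the technician can take at most 1 across per trip to the rooftop, so moving all 5 needs at least 5 loaded trips out, with a return between consecutive ones — at least 9 crossings.
The safety rule pushes this higher. Following every safe sequence of crossings, the most of the 5 that can be at the rooftop as the service lift arrives there on crossing 9 is 4 — never all 5.
So no plan with fewer than 11 crossings exists, and this one achieves 11:
1. Technician goes to the rooftop with the fuel sample.  [the basement: the ammonia bottle, the base flask, the chlorine cylinder, the ether can | the rooftop: the fuel sample]
2. Technician goes back to the basement alone.  [the basement: the ammonia bottle, the base flask, the chlorine cylinder, the ether can | the rooftop: the fuel sample]
3. Technician goes to the rooftop with the ether can.  [the basement: the ammonia bottle, the base flask, the chlorine cylinder | the rooftop: the ether can, the fuel sample]
4. Technician goes back to the basement alone.  [the basement: the ammonia bottle, the base flask, the chlorine cylinder | the rooftop: the ether can, the fuel sample]
5. Technician goes to the rooftop with the chlorine cylinder.  [the basement: the ammonia bottle, the base flask | the rooftop: the chlorine cylinder, the ether can, the fuel sample]
6. Technician goes back to the basement with the fuel sample.  [the basement: the ammonia bottle, the base flask, the fuel sample | the rooftop: the chlorine cylinder, the ether can]
7. Technician goes to the rooftop with the ammonia bottle.  [the basement: the base flask, the fuel sample | the rooftop: the ammonia bottle, the chlorine cylinder, the ether can]
8. Technician goes back to the basement alone.  [the basement: the base flask, the fuel sample | the rooftop: the ammonia bottle, the chlorine cylinder, the ether can]
9. Technician goes to the rooftop with the base flask.  [the basement: the fuel sample | the rooftop: the ammonia bottle, the base flask, the chlorine cylinder, the ether can]
10. Technician goes back to the basement alone.  [the basement: the fuel sample | the rooftop: the ammonia bottle, the base flask, the chlorine cylinder, the ether can]
11. Technician goes to the rooftop with the fuel sample.  [the basement: — | the rooftop: the ammonia bottle, the base flask, the chlorine cylinder, the ether can, the fuel sample]

11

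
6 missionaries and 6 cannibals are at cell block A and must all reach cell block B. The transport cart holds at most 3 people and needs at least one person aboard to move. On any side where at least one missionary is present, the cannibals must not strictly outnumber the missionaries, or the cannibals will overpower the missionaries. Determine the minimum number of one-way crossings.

Following every safe sequence of crossings from the start, the most of the 12 that can be at cell block B as the transport cart arrives there on crossings 1, 3, 5 is 3, 5, 6 respectively; the best ever achieved is 6 of 12.
From crossing 7 on, no configuration arises that was not already reachable earlier: only 17 distinct safe configurations (who is on which side, and where the transport cart is) can ever be reached, none of them has everyone across, and every continuation just revisits them. They are: 0 missionaries + 0 cannibals across (transport cart back at the start); 0 missionaries + 1 cannibal across (transport cart there); 0 missionaries + 1 cannibal across (transport cart back at the start); 0 missionaries + 2 cannibals across (transport cart there); 0 missionaries + 2 cannibals across (transport cart back at the start); 0 missionaries + 3 cannibals across (transport cart there); 0 missionaries + 3 cannibals across (transport cart back at the start); 0 missionaries + 4 cannibals across (transport cart there); 0 missionaries + 4 cannibals across (transport cart back at the start); 0 missionaries + 5 cannibals across (transport cart there); 0 missionaries + 5 cannibals across (transport cart back at the start); 0 missionaries + 6 cannibals across (transport cart there); 1 missionary + 1 cannibal across (transport cart there); 1 missionary + 1 cannibal across (transport cart back at the start); 2 missionaries + 2 cannibals across (transport cart there); 2 missionaries + 2 cannibals across (transport cart back at the start); 3 missionaries + 3 cannibals across (transport cart there). So no valid plan exists.

impossible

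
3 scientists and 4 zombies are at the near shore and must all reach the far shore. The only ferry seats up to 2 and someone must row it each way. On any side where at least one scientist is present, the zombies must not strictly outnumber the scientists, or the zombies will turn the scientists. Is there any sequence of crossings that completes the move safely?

The zombies already outnumber the scientists at the near shore before anyone moves, so the starting position itself is disallowed.

No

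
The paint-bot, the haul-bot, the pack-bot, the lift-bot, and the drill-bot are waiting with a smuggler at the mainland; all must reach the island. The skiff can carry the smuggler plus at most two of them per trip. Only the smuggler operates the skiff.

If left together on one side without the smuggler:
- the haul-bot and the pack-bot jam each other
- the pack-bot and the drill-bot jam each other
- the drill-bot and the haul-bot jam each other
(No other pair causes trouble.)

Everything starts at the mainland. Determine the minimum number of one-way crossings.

Counting alone: the smuggler can take at most 2 across per trip to the island, so moving all 5 needs at least 3 loaded trips out, with a return between consecutive ones — at least 5 crossings.
The safety rule pushes this higher. Following every safe sequence of crossings, the most of the 5 that can be at the island as the skiff arrives there on crossing 5 is 4 — never all 5.
So no plan with fewer than 7 crossings exists, and this one achieves 7:
1. Smuggler goes to the island with the haul-bot and the pack-bot.  [the mainland: the drill-bot, the lift-bot, the paint-bot | the island: the haul-bot, the pack-bot]
2. Smuggler goes back to the mainland with the haul-bot.  [the mainland: the drill-bot, the haul-bot, the lift-bot, the paint-bot | the island: the pack-bot]
3. Smuggler goes to the island with the haul-bot and the paint-bot.  [the mainland: the drill-bot, the lift-bot | the island: the haul-bot, the pack-bot, the paint-bot]
4. Smuggler goes back to the mainland with the haul-bot.  [the mainland: the drill-bot, the haul-bot, the lift-bot | the island: the pack-bot, the paint-bot]
5. Smuggler goes to the island with the haul-bot and the lift-bot.  [the mainland: the drill-bot | the island: the haul-bot, the lift-bot, the pack-bot, the paint-bot]
6. Smuggler goes back to the mainland with the haul-bot.  [the mainland: the drill-bot, the haul-bot | the island: the lift-bot, the pack-bot, the paint-bot]
7. Smuggler goes to the island with the drill-bot and the haul-bot.  [the mainland: — | the island: the drill-bot, the haul-bot, the lift-bot, the pack-bot, the paint-bot]

7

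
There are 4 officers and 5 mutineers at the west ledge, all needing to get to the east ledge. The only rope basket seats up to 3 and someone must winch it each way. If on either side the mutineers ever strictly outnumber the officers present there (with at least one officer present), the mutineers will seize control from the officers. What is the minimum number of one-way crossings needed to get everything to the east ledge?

The mutineers already outnumber the officers at the west ledge before anyone moves, so the starting position itself is disallowed.

impossible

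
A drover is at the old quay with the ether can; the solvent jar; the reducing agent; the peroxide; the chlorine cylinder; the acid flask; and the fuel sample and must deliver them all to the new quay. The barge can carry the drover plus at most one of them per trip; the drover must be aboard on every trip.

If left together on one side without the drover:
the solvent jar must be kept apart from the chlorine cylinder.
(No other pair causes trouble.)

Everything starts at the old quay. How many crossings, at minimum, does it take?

13

Counting alone: the drover can take at most 1 across per trip to the new quay, so moving all 7 needs at least 7 loaded trips out, with a return between consecutive ones — at least 13 crossings.
The plan below uses exactly 13 crossings, so it is optimal:
1. Drover goes to the new quay with the solvent jar.  [the old quay: the acid flask, the chlorine cylinder, the ether can, the fuel sample, the peroxide, the reducing agent | the new quay: the solvent jar]
2. Drover goes back to the old quay alone.  [the old quay: the acid flask, the chlorine cylinder, the ether can, the fuel sample, the peroxide, the reducing agent | the new quay: the solvent jar]
3. Drover goes to the new quay with the ether can.  [the old quay: the acid flask, the chlorine cylinder, the fuel sample, the peroxide, the reducing agent | the new quay: the ether can, the solvent jar]
4. Drover goes back to the old quay alone.  [the old quay: the acid flask, the chlorine cylinder, the fuel sample, the peroxide, the reducing agent | the new quay: the ether can, the solvent jar]
5. Drover goes to the new quay with the reducing agent.  [the old quay: the acid flask, the chlorine cylinder, the fuel sample, the peroxide | the new quay: the ether can, the reducing agent, the solvent jar]
6. Drover goes back to the old quay alone.  [the old quay: the acid flask, the chlorine cylinder, the fuel sample, the peroxide | the new quay: the ether can, the reducing agent, the solvent jar]
7. Drover goes to the new quay with the peroxide.  [the old quay: the acid flask, the chlorine cylinder, the fuel sample | the new quay: the ether can, the peroxide, the reducing agent, the solvent jar]
8. Drover goes back to the old quay alone.  [the old quay: the acid flask, the chlorine cylinder, the fuel sample | the new quay: the ether can, the peroxide, the reducing agent, the solvent jar]
9. Drover goes to the new quay with the acid flask.  [the old quay: the chlorine cylinder, the fuel sample | the new quay: the acid flask, the ether can, the peroxide, the reducing agent, the solvent jar]
10. Drover goes back to the old quay alone.  [the old quay: the chlorine cylinder, the fuel sample | the new quay: the acid flask, the ether can, the peroxide, the reducing agent, the solvent jar]
11. Drover goes to the new quay with the fuel sample.  [the old quay: the chlorine cylinder | the new quay: the acid flask, the ether can, the fuel sample, the peroxide, the reducing agent, the solvent jar]
12. Drover goes back to the old quay alone.  [the old quay: the chlorine cylinder | the new quay: the acid flask, the ether can, the fuel sample, the peroxide, the reducing agent, the solvent jar]
13. Drover goes to the new quay with the chlorine cylinder.  [the old quay: — | the new quay: the acid flask, the chlorine cylinder, the ether can, the fuel sample, the peroxide, the reducing agent, the solvent jar]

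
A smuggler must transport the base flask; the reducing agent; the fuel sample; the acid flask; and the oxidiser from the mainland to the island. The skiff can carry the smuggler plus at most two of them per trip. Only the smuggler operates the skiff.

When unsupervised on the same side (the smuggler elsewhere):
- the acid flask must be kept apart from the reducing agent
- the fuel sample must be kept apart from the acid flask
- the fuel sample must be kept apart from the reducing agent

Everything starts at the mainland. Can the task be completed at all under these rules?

1. Smuggler goes to the island with the fuel sample and the reducing agent.  [the mainland: the acid flask, the base flask, the oxidiser | the island: the fuel sample, the reducing agent]
2. Smuggler goes back to the mainland with the reducing agent.  [the mainland: the acid flask, the base flask, the oxidiser, the reducing agent | the island: the fuel sample]
3. Smuggler goes to the island with the base flask and the reducing agent.  [the mainland: the acid flask, the oxidiser | the island: the base flask, the fuel sample, the reducing agent]
4. Smuggler goes back to the mainland with the reducing agent.  [the mainland: the acid flask, the oxidiser, the reducing agent | the island: the base flask, the fuel sample]
5. Smuggler goes to the island with the oxidiser and the reducing agent.  [the mainland: the acid flask | the island: the base flask, the fuel sample, the oxidiser, the reducing agent]
6. Smuggler goes back to the mainland with the reducing agent.  [the mainland: the acid flask, the reducing agent | the island: the base flask, the fuel sample, the oxidiser]
7. Smuggler goes to the island with the acid flask and the reducing agent.  [the mainland: — | the island: the acid flask, the base flask, the fuel sample, the oxidiser, the reducing agent]

Yes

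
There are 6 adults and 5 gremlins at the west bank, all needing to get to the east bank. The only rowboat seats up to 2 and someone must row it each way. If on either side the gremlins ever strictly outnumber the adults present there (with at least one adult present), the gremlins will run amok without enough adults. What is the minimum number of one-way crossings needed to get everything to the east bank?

19

Counting alone: each trip to the east bank takes at most 2 across and each return brings at least 1 back, so after t trips out (and t−1 returns) at most 2t − (t−1) of the 11 are across; that first reaches 11 at t = 10, so at least 19 crossings are needed.
The plan below uses exactly 19 crossings, so it is optimal:
1. 2 gremlins → the east bank.  (the west bank: 6A 3G; the east bank: 0A 2G)
2. 1 gremlin ← the west bank.  (the west bank: 6A 4G; the east bank: 0A 1G)
3. 2 gremlins → the east bank.  (the west bank: 6A 2G; the east bank: 0A 3G)
4. 1 gremlin ← the west bank.  (the west bank: 6A 3G; the east bank: 0A 2G)
5. 2 adults → the east bank.  (the west bank: 4A 3G; the east bank: 2A 2G)
6. 1 gremlin ← the west bank.  (the west bank: 4A 4G; the east bank: 2A 1G)
7. 1 adult and 1 gremlin → the east bank.  (the west bank: 3A 3G; the east bank: 3A 2G)
8. 1 adult ← the west bank.  (the west bank: 4A 3G; the east bank: 2A 2G)
9. 1 adult and 1 gremlin → the east bank.  (the west bank: 3A 2G; the east bank: 3A 3G)
10. 1 gremlin ← the west bank.  (the west bank: 3A 3G; the east bank: 3A 2G)
11. 1 adult and 1 gremlin → the east bank.  (the west bank: 2A 2G; the east bank: 4A 3G)
12. 1 adult ← the west bank.  (the west bank: 3A 2G; the east bank: 3A 3G)
13. 1 adult and 1 gremlin → the east bank.  (the west bank: 2A 1G; the east bank: 4A 4G)
14. 1 gremlin ← the west bank.  (the west bank: 2A 2G; the east bank: 4A 3G)
15. 1 adult and 1 gremlin → the east bank.  (the west bank: 1A 1G; the east bank: 5A 4G)
16. 1 adult ← the west bank.  (the west bank: 2A 1G; the east bank: 4A 4G)
17. 1 adult and 1 gremlin → the east bank.  (the west bank: 1A 0G; the east bank: 5A 5G)
18. 1 gremlin ← the west bank.  (the west bank: 1A 1G; the east bank: 5A 4G)
19. 1 adult and 1 gremlin → the east bank.  (the west bank: 0A 0G; the east bank: 6A 5G)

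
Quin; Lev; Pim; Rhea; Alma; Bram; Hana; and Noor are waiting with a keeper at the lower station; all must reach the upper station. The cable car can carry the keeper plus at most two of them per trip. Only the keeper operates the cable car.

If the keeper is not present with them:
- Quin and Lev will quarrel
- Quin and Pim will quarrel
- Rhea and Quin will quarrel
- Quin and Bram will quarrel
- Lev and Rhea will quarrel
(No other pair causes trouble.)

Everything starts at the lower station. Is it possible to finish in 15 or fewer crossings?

Yes — this plan uses 13 crossings (≤ 15):
1. Keeper goes to the upper station with Lev and Quin.
2. Keeper goes back to the lower station with Quin.
3. Keeper goes to the upper station with Pim and Quin.
4. Keeper goes back to the lower station with Quin.
5. Keeper goes to the upper station with Alma and Quin.
6. Keeper goes back to the lower station with Quin.
7. Keeper goes to the upper station with Bram and Quin.
8. Keeper goes back to the lower station with Quin.
9. Keeper goes to the upper station with Hana and Quin.
10. Keeper goes back to the lower station with Quin.
11. Keeper goes to the upper station with Noor and Quin.
12. Keeper goes back to the lower station with Quin.
13. Keeper goes to the upper station with Quin and Rhea.

Yes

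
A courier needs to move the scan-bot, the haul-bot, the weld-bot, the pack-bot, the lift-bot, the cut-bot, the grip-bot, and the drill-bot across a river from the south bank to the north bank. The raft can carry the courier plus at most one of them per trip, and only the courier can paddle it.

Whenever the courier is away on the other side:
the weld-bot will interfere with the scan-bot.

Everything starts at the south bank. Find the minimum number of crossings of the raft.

Counting alone: the courier can take at most 1 across per trip to the north bank, so moving all 8 needs at least 8 loaded trips out, with a return between consecutive ones — at least 15 crossings.
The plan below uses exactly 15 crossings, so it is optimal:
1. Courier goes to the north bank with the scan-bot.  [the south bank: the cut-bot, the drill-bot, the grip-bot, the haul-bot, the lift-bot, the pack-bot, the weld-bot | the north bank: the scan-bot]
2. Courier goes back to the south bank alone.  [the south bank: the cut-bot, the drill-bot, the grip-bot, the haul-bot, the lift-bot, the pack-bot, the weld-bot | the north bank: the scan-bot]
3. Courier goes to the north bank with the haul-bot.  [the south bank: the cut-bot, the drill-bot, the grip-bot, the lift-bot, the pack-bot, the weld-bot | the north bank: the haul-bot, the scan-bot]
4. Courier goes back to the south bank alone.  [the south bank: the cut-bot, the drill-bot, the grip-bot, the lift-bot, the pack-bot, the weld-bot | the north bank: the haul-bot, the scan-bot]
5. Courier goes to the north bank with the pack-bot.  [the south bank: the cut-bot, the drill-bot, the grip-bot, the lift-bot, the weld-bot | the north bank: the haul-bot, the pack-bot, the scan-bot]
6. Courier goes back to the south bank alone.  [the south bank: the cut-bot, the drill-bot, the grip-bot, the lift-bot, the weld-bot | the north bank: the haul-bot, the pack-bot, the scan-bot]
7. Courier goes to the north bank with the lift-bot.  [the south bank: the cut-bot, the drill-bot, the grip-bot, the weld-bot | the north bank: the haul-bot, the lift-bot, the pack-bot, the scan-bot]
8. Courier goes back to the south bank alone.  [the south bank: the cut-bot, the drill-bot, the grip-bot, the weld-bot | the north bank: the haul-bot, the lift-bot, the pack-bot, the scan-bot]
9. Courier goes to the north bank with the cut-bot.  [the south bank: the drill-bot, the grip-bot, the weld-bot | the north bank: the cut-bot, the haul-bot, the lift-bot, the pack-bot, the scan-bot]
10. Courier goes back to the south bank alone.  [the south bank: the drill-bot, the grip-bot, the weld-bot | the north bank: the cut-bot, the haul-bot, the lift-bot, the pack-bot, the scan-bot]
11. Courier goes to the north bank with the grip-bot.  [the south bank: the drill-bot, the weld-bot | the north bank: the cut-bot, the grip-bot, the haul-bot, the lift-bot, the pack-bot, the scan-bot]
12. Courier goes back to the south bank alone.  [the south bank: the drill-bot, the weld-bot | the north bank: the cut-bot, the grip-bot, the haul-bot, the lift-bot, the pack-bot, the scan-bot]
13. Courier goes to the north bank with the drill-bot.  [the south bank: the weld-bot | the north bank: the cut-bot, the drill-bot, the grip-bot, the haul-bot, the lift-bot, the pack-bot, the scan-bot]
14. Courier goes back to the south bank alone.  [the south bank: the weld-bot | the north bank: the cut-bot, the drill-bot, the grip-bot, the haul-bot, the lift-bot, the pack-bot, the scan-bot]
15. Courier goes to the north bank with the weld-bot.  [the south bank: — | the north bank: the cut-bot, the drill-bot, the grip-bot, the haul-bot, the lift-bot, the pack-bot, the scan-bot, the weld-bot]

15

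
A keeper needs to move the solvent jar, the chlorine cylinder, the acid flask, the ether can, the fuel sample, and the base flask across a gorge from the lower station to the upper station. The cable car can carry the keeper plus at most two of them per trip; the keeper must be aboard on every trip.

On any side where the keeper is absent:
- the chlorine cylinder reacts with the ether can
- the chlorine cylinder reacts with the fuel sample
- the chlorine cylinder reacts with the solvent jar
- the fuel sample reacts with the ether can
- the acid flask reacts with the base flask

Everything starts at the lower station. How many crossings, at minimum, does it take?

Whatever the first load, the items left behind include a forbidden pair without the keeper. No opening move is safe, so no plan exists.

impossible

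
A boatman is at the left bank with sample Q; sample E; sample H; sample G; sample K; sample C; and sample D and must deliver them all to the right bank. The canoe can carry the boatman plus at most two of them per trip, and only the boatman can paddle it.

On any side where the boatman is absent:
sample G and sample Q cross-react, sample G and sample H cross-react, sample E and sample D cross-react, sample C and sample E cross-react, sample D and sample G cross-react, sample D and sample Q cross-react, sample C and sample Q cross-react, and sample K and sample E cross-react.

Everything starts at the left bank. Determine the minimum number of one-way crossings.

impossible

Whatever the first load, the items left behind include a forbidden pair without the boatman. No opening move is safe, so no plan exists.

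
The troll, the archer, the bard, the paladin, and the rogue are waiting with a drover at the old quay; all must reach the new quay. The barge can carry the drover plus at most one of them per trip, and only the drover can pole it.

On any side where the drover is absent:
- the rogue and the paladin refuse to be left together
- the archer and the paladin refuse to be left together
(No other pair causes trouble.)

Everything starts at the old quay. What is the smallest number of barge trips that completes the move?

Counting alone: the drover can take at most 1 across per trip to the new quay, so moving all 5 needs at least 5 loaded trips out, with a return between consecutive ones — at least 9 crossings.
The safety rule pushes this higher. Following every safe sequence of crossings, the most of the 5 that can be at the new quay as the barge arrives there on crossing 9 is 4 — never all 5.
So no plan with fewer than 11 crossings exists, and this one achieves 11:
1. Drover goes to the new quay with the paladin.  [the old quay: the archer, the bard, the rogue, the troll | the new quay: the paladin]
2. Drover goes back to the old quay alone.  [the old quay: the archer, the bard, the rogue, the troll | the new quay: the paladin]
3. Drover goes to the new quay with the troll.  [the old quay: the archer, the bard, the rogue | the new quay: the paladin, the troll]
4. Drover goes back to the old quay alone.  [the old quay: the archer, the bard, the rogue | the new quay: the paladin, the troll]
5. Drover goes to the new quay with the archer.  [the old quay: the bard, the rogue | the new quay: the archer, the paladin, the troll]
6. Drover goes back to the old quay with the paladin.  [the old quay: the bard, the paladin, the rogue | the new quay: the archer, the troll]
7. Drover goes to the new quay with the rogue.  [the old quay: the bard, the paladin | the new quay: the archer, the rogue, the troll]
8. Drover goes back to the old quay alone.  [the old quay: the bard, the paladin | the new quay: the archer, the rogue, the troll]
9. Drover goes to the new quay with the bard.  [the old quay: the paladin | the new quay: the archer, the bard, the rogue, the troll]
10. Drover goes back to the old quay alone.  [the old quay: the paladin | the new quay: the archer, the bard, the rogue, the troll]
11. Drover goes to the new quay with the paladin.  [the old quay: — | the new quay: the archer, the bard, the paladin, the rogue, the troll]

11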